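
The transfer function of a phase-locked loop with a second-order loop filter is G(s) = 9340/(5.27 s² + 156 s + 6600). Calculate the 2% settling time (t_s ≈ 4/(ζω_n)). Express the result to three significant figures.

Dividing through by 5.27: denominator becomes s² + 29.60 s + 1252.
So ω_n = √1252 = 35.4 rad/s and ζ = 29.60/(2·35.4) = 0.418.
t_s ≈ 4/(ζω_n) = 0.270 s.

t_s ≈ 0.270 s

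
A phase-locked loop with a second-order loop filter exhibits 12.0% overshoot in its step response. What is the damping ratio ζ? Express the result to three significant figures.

Inverting the overshoot relation: ζ = |ln 0.120|/√(π² + ln²0.120) = 0.559.

ζ ≈ 0.559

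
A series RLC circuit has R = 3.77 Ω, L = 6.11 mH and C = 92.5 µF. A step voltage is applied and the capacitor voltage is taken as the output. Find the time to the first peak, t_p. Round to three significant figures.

For a series RLC circuit (capacitor voltage as output), ω_n = 1/√(LC) = 1/√(6.11 mH · 92.5 µF) = 1330 rad/s.
ζ = (R/2)·√(C/L) = (3.77/2)·√(92.5 µF/6.11 mH) = 0.232.
ω_d = 1330·√(1 − 0.232²) = 1290 rad/s. t_p = π/ω_d = 0.00243 s.

t_p ≈ 0.00243 s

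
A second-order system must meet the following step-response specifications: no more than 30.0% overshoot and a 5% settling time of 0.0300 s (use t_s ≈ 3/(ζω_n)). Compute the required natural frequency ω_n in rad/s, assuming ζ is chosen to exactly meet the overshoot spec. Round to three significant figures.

Inverting the overshoot relation: ζ = |ln 0.300|/√(π² + ln²0.300) = 0.358.
From t_s ≈ 3/(ζω_n): ω_n = 3/(ζ·t_s) = 3/(0.358·0.0300) = 279 rad/s.

ω_n ≈ 279 rad/s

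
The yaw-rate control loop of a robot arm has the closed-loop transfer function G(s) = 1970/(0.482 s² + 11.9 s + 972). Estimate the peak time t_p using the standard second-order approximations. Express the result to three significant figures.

Dividing through by 0.482: denominator becomes s² + 24.69 s + 2017.
So ω_n = √2017 = 44.9 rad/s and ζ = 24.69/(2·44.9) = 0.275.
ω_d = 44.9·√(1 − 0.275²) = 43.2 rad/s. t_p = π/ω_d = 0.0728 s.

t_p ≈ 0.0728 s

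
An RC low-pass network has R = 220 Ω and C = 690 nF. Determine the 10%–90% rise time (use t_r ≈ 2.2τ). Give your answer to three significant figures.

t_r ≈ 0.000334 s

τ = RC = 220 × 690 nF = 0.000152 s.
t_r ≈ 2.2τ = 0.000334 s.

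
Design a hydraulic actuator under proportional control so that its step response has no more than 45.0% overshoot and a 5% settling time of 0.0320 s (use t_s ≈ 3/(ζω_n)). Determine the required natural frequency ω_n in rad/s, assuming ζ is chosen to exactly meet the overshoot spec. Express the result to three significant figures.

ω_n ≈ 381 rad/s

ζ = −ln(OS)/√(π² + (ln OS)²). With OS = 0.450, ln OS = −0.7985 and ζ = 0.7985/3.241 = 0.246.
Then ω_n = 3/(ζ t_s) = 3/(0.246 × 0.0320) = 381 rad/s.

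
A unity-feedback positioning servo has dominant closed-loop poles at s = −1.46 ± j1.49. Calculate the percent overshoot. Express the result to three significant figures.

%OS ≈ 4.60%

|pole| = ω_n = √(1.46² + 1.49²) = 2.09 rad/s; ζ = cos θ = σ/ω_n = 0.700.
Overshoot: exp(−π·0.700/√(1−0.700²)) = 0.0460, i.e. 4.60%.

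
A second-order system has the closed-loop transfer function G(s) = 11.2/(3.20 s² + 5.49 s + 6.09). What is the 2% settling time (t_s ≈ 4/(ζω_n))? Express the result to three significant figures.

Dividing through by 3.20: denominator becomes s² + 1.716 s + 1.903.
So ω_n = √1.903 = 1.38 rad/s and ζ = 1.716/(2·1.38) = 0.622.
t_s ≈ 4/(ζω_n) = 4.66 s.

t_s ≈ 4.66 s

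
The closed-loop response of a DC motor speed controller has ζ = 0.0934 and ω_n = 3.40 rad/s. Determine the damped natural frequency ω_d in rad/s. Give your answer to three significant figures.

ω_d ≈ 3.39 rad/s

ω_d = ω_n√(1−ζ²) = 3.40·√0.991 = 3.39 rad/s.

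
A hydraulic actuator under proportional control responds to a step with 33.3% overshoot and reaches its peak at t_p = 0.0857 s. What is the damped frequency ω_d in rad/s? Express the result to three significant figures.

t_p = π/ω_d, so ω_d = π/0.0857 = 36.7 rad/s.

ω_d ≈ 36.7 rad/s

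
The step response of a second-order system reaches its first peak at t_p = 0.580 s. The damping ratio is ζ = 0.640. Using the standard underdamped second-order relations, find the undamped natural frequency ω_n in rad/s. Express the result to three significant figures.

ω_n ≈ 7.05 rad/s

Peak time t_p = π/ω_d, so ω_d = π/t_p = π/0.580 = 5.42 rad/s.
ω_n = ω_d/√(1−ζ²) = 5.42/√0.590 = 7.05 rad/s.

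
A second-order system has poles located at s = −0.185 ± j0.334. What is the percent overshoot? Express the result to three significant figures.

With σ = 0.185, ω_d = 0.334: ω_n = √(σ²+ω_d²) = 0.382 rad/s, ζ = σ/ω_n = 0.485.
%OS = 100 e^{−πζ/√(1−ζ²)} with ζ = 0.485 gives 17.6%.

%OS ≈ 17.6%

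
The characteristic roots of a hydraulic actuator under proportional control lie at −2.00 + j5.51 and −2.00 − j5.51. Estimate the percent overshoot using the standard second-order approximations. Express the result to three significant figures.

With σ = 2.00, ω_d = 5.51: ω_n = √(σ²+ω_d²) = 5.86 rad/s, ζ = σ/ω_n = 0.341.
%OS = 100 e^{−πζ/√(1−ζ²)} with ζ = 0.341 gives 32.0%.

%OS ≈ 32.0%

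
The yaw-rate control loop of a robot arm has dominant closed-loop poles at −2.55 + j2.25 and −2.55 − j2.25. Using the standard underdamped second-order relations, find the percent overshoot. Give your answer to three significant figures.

|pole| = ω_n = √(2.55² + 2.25²) = 3.40 rad/s; ζ = cos θ = σ/ω_n = 0.750.
Overshoot: exp(−π·0.750/√(1−0.750²)) = 0.0284, i.e. 2.84%.

%OS ≈ 2.84%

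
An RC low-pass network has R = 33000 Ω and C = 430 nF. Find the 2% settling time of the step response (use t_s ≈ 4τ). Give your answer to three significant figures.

τ = RC = 33000 × 430 nF = 0.0142 s.
t_s ≈ 4τ = 0.0568 s.

t_s ≈ 0.0568 s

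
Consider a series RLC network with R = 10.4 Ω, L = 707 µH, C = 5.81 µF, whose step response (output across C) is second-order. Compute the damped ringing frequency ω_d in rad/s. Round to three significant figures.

ω_d ≈ 13800 rad/s

For a series RLC circuit (capacitor voltage as output), ω_n = 1/√(LC) = 1/√(707 µH · 5.81 µF) = 15600 rad/s.
ζ = (R/2)·√(C/L) = (10.4/2)·√(5.81 µF/707 µH) = 0.471.
The damped frequency ω_d = ω_n√(1−ζ²) = 13800 rad/s.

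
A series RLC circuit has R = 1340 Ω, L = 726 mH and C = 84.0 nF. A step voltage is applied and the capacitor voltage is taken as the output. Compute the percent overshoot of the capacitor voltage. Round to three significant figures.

For a series RLC circuit (capacitor voltage as output), ω_n = 1/√(LC) = 1/√(726 mH · 84.0 nF) = 4050 rad/s.
ζ = (R/2)·√(C/L) = (1340/2)·√(84.0 nF/726 mH) = 0.228.
%OS = 100 e^{−πζ/√(1−ζ²)} with ζ = 0.228 gives 47.9%.

%OS ≈ 47.9%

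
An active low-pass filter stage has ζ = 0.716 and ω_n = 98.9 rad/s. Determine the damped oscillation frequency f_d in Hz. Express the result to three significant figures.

ω_d = ω_n√(1−ζ²) = 98.9·√0.487 = 69.0 rad/s.
f_d = ω_d/(2π) = 11.0 Hz.

f_d ≈ 11.0 Hz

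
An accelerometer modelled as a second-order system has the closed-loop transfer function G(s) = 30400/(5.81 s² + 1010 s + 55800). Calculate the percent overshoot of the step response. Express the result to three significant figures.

Dividing through by 5.81: denominator becomes s² + 173.8 s + 9604.
So ω_n = √9604 = 98.0 rad/s and ζ = 173.8/(2·98.0) = 0.887.
%OS = 100·exp(−πζ/√(1−ζ²)) = 0.240%.

%OS ≈ 0.240%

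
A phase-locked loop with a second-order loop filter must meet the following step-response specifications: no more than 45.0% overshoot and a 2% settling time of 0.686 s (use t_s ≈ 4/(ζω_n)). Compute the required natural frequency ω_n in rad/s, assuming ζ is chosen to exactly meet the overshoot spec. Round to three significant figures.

From %OS = 100·exp(−πζ/√(1−ζ²)), invert to get ζ = −ln(OS)/√(π² + ln²(OS)) with OS = 0.450.
−ln 0.450 = 0.7985, so ζ = 0.7985/√(π² + 0.6376) = 0.246.
Then ω_n = 4/(ζ t_s) = 4/(0.246 × 0.686) = 23.7 rad/s.

ω_n ≈ 23.7 rad/s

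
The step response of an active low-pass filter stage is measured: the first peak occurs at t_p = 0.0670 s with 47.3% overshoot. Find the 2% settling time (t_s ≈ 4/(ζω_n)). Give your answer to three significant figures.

The overshoot fixes ζ = −ln(OS)/√(π²+ln²(OS)) = 0.232.
t_p = π/ω_d ⇒ ω_d = 46.9 rad/s; then ω_n = ω_d/√(1−ζ²) = 48.2 rad/s.
t_s ≈ 4/(ζω_n) = 4/(0.232·48.2) = 0.358 s.

t_s ≈ 0.358 s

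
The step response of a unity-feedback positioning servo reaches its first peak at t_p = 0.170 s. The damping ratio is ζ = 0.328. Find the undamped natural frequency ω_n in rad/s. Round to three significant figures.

ω_n ≈ 19.6 rad/s

Peak time t_p = π/ω_d, so ω_d = π/t_p = π/0.170 = 18.5 rad/s.
ω_n = ω_d/√(1−ζ²) = 18.5/√0.892 = 19.6 rad/s.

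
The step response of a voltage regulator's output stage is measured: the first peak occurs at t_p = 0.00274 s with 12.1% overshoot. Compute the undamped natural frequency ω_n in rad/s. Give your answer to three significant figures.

The overshoot fixes ζ = −ln(OS)/√(π²+ln²(OS)) = 0.558.
t_p = π/ω_d ⇒ ω_d = 1150 rad/s; then ω_n = ω_d/√(1−ζ²) = 1380 rad/s.

ω_n ≈ 1380 rad/s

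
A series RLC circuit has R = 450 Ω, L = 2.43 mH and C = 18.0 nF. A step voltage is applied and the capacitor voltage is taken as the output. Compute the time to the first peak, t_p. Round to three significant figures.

For a series RLC circuit (capacitor voltage as output), ω_n = 1/√(LC) = 1/√(2.43 mH · 18.0 nF) = 151000 rad/s.
ζ = (R/2)·√(C/L) = (450/2)·√(18.0 nF/2.43 mH) = 0.612.
ω_d = 151000·√(1 − 0.612²) = 120000 rad/s. t_p = π/ω_d = 0.0000263 s.

t_p ≈ 0.0000263 s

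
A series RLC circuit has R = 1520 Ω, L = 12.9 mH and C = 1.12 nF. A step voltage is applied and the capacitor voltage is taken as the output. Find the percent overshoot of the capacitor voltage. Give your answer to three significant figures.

For a series RLC circuit (capacitor voltage as output), ω_n = 1/√(LC) = 1/√(12.9 mH · 1.12 nF) = 263000 rad/s.
ζ = (R/2)·√(C/L) = (1520/2)·√(1.12 nF/12.9 mH) = 0.224.
%OS = 100 e^{−πζ/√(1−ζ²)} with ζ = 0.224 gives 48.6%.

%OS ≈ 48.6%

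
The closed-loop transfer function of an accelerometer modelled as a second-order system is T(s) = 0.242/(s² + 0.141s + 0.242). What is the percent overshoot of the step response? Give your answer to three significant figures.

ω_n = √0.242 = 0.492 rad/s; ζ = 0.141/(2·0.492) = 0.143.
%OS = 100·exp(−πζ/√(1−ζ²)) = 63.4%.

%OS ≈ 63.4%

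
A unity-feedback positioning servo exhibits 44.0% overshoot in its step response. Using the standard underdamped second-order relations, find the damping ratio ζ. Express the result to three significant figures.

From %OS = 100·exp(−πζ/√(1−ζ²)), invert to get ζ = −ln(OS)/√(π² + ln²(OS)) with OS = 0.440.
−ln 0.440 = 0.8210, so ζ = 0.8210/√(π² + 0.6740) = 0.253.

ζ ≈ 0.253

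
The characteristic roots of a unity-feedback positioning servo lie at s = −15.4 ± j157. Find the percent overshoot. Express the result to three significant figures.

The poles are at −σ ± jω_d with σ = 15.4 and ω_d = 157, so ω_n = √(σ²+ω_d²) = 158 rad/s and ζ = σ/ω_n = 0.0976.
Overshoot: exp(−π·0.0976/√(1−0.0976²)) = 0.735, i.e. 73.5%.

%OS ≈ 73.5%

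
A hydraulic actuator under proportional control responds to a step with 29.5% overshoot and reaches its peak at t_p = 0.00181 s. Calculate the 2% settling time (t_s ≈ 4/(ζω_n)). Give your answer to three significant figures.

The overshoot fixes ζ = −ln(OS)/√(π²+ln²(OS)) = 0.362.
From t_p = π/ω_d, ω_d = π/0.00181 = 1740 rad/s, so ω_n = ω_d/√(1−ζ²) = 1860 rad/s.
t_s ≈ 4/(ζω_n) = 4/(0.362·1860) = 0.00593 s.

t_s ≈ 0.00593 s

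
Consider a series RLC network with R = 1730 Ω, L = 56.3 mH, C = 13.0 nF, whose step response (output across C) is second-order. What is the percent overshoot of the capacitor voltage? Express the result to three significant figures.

For a series RLC circuit (capacitor voltage as output), ω_n = 1/√(LC) = 1/√(56.3 mH · 13.0 nF) = 37000 rad/s.
ζ = (R/2)·√(C/L) = (1730/2)·√(13.0 nF/56.3 mH) = 0.416.
%OS = 100·exp(−πζ/√(1−ζ²)) = 23.8%.

%OS ≈ 23.8%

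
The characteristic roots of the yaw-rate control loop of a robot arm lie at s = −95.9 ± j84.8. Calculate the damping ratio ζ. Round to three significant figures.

ζ ≈ 0.749

The poles are at −σ ± jω_d with σ = 95.9 and ω_d = 84.8, so ω_n = √(σ²+ω_d²) = 128 rad/s and ζ = σ/ω_n = 0.749.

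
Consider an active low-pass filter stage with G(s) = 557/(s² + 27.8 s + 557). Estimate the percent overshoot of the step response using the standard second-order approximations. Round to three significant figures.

Comparing the denominator to s² + 2ζω_n s + ω_n²: ω_n = √557 = 23.6 rad/s, and 2ζω_n = 27.8 so ζ = 27.8/(2·23.6) = 0.589.
Overshoot: exp(−π·0.589/√(1−0.589²)) = 0.101, i.e. 10.1%.

%OS ≈ 10.1%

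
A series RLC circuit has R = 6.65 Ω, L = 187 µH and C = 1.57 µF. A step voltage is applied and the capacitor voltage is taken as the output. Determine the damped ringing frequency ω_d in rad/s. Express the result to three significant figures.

For a series RLC circuit (capacitor voltage as output), ω_n = 1/√(LC) = 1/√(187 µH · 1.57 µF) = 58400 rad/s.
ζ = (R/2)·√(C/L) = (6.65/2)·√(1.57 µF/187 µH) = 0.305.
ω_d = 58400·√(1 − 0.305²) = 55600 rad/s.

ω_d ≈ 55600 rad/s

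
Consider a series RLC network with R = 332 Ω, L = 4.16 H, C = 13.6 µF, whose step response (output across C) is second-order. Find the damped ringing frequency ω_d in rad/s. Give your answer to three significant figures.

For a series RLC circuit (capacitor voltage as output), ω_n = 1/√(LC) = 1/√(4.16 H · 13.6 µF) = 133 rad/s.
ζ = (R/2)·√(C/L) = (332/2)·√(13.6 µF/4.16 H) = 0.300.
ω_d = ω_n√(1−ζ²) = 127 rad/s.

ω_d ≈ 127 rad/s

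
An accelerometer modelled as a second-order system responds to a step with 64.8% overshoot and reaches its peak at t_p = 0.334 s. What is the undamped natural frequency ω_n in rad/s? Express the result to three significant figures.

ω_n ≈ 9.50 rad/s

ζ from %OS: ζ = |ln 0.648|/√(π²+ln²0.648) = 0.137.
t_p = π/ω_d ⇒ ω_d = 9.41 rad/s; then ω_n = ω_d/√(1−ζ²) = 9.50 rad/s.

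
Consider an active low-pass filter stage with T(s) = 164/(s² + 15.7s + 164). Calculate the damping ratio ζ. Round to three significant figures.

ζ ≈ 0.613

Matching coefficients with s² + 2ζω_n s + ω_n² gives ω_n² = 164 ⇒ ω_n = 12.8 rad/s, and ζ = 15.7/(2ω_n) = 0.613.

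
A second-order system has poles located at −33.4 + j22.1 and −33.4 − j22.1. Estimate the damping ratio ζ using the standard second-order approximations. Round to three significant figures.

With σ = 33.4, ω_d = 22.1: ω_n = √(σ²+ω_d²) = 40.0 rad/s, ζ = σ/ω_n = 0.834.

ζ ≈ 0.834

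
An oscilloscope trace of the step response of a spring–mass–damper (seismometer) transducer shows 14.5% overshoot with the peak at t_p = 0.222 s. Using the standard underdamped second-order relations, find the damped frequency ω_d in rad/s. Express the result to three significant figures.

ω_d ≈ 14.2 rad/s

t_p = π/ω_d, so ω_d = π/0.222 = 14.2 rad/s.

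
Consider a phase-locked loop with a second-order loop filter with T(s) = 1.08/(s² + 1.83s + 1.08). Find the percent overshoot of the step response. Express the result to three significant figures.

%OS ≈ 0.293%

Comparing the denominator to s² + 2ζω_n s + ω_n²: ω_n = √1.08 = 1.04 rad/s, and 2ζω_n = 1.83 so ζ = 1.83/(2·1.04) = 0.880.
%OS = 100·exp(−πζ/√(1−ζ²)) = 0.293%.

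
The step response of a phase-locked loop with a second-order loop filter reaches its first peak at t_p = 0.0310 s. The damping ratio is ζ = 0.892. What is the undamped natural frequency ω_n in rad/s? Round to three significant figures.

Peak time t_p = π/ω_d, so ω_d = π/t_p = π/0.0310 = 101 rad/s.
ω_n = ω_d/√(1−ζ²) = 101/√0.204 = 224 rad/s.

ω_n ≈ 224 rad/s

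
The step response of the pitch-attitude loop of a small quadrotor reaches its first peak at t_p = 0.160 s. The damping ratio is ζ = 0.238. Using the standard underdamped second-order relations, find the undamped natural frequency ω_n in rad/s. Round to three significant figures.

ω_n ≈ 20.2 rad/s

Peak time t_p = π/ω_d, so ω_d = π/t_p = π/0.160 = 19.6 rad/s.
ω_n = ω_d/√(1−ζ²) = 19.6/√0.943 = 20.2 rad/s.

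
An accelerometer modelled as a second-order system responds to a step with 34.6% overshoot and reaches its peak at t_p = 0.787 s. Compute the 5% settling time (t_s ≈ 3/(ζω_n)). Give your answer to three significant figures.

ζ from %OS: ζ = |ln 0.346|/√(π²+ln²0.346) = 0.320.
t_p = π/ω_d ⇒ ω_d = 3.99 rad/s; then ω_n = ω_d/√(1−ζ²) = 4.21 rad/s.
t_s ≈ 3/(ζω_n) = 3/(0.320·4.21) = 2.22 s.

t_s ≈ 2.22 s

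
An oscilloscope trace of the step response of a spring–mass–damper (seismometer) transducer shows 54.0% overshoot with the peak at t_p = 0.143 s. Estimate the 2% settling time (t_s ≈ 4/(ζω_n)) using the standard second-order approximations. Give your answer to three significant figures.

t_s ≈ 0.928 s

ζ from %OS: ζ = |ln 0.540|/√(π²+ln²0.540) = 0.192.
t_p = π/ω_d ⇒ ω_d = 22.0 rad/s; then ω_n = ω_d/√(1−ζ²) = 22.4 rad/s.
t_s ≈ 4/(ζω_n) = 4/(0.192·22.4) = 0.928 s.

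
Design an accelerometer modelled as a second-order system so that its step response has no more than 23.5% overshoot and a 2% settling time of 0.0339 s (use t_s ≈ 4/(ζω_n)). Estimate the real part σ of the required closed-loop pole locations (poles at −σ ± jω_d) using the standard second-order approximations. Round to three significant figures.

σ ≈ 118

The settling-time spec alone fixes σ = ζω_n = 4/t_s = 4/0.0339 = 118.
(Overshoot then fixes ζ = 0.419 and hence ω_d = σ·√(1−ζ²)/ζ = 256 rad/s.)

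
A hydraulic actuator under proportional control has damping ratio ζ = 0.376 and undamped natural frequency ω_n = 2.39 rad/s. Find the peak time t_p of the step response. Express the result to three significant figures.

t_p ≈ 1.42 s

The damped frequency is ω_d = ω_n√(1−ζ²) = 2.39·√(1−0.141) = 2.21 rad/s.
Peak time t_p = π/ω_d = π/2.21 = 1.42 s.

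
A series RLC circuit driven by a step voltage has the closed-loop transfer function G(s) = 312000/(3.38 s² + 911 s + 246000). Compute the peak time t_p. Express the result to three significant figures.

t_p ≈ 0.0134 s

Dividing through by 3.38: denominator becomes s² + 269.5 s + 72780.
So ω_n = √72780 = 270 rad/s and ζ = 269.5/(2·270) = 0.500.
ω_d = ω_n√(1−ζ²) = 234 rad/s. t_p = π/ω_d = 0.0134 s.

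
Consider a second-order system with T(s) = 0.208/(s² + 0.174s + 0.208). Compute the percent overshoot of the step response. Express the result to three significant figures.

%OS ≈ 54.3%

Matching coefficients with s² + 2ζω_n s + ω_n² gives ω_n² = 0.208 ⇒ ω_n = 0.456 rad/s, and ζ = 0.174/(2ω_n) = 0.191.
Overshoot: exp(−π·0.191/√(1−0.191²)) = 0.543, i.e. 54.3%.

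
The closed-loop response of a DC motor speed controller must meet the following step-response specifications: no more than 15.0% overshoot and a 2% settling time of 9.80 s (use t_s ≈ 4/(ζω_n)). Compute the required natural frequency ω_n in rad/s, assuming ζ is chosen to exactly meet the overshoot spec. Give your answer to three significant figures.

ω_n ≈ 0.790 rad/s

From %OS = 100·exp(−πζ/√(1−ζ²)), invert to get ζ = −ln(OS)/√(π² + ln²(OS)) with OS = 0.150.
−ln 0.150 = 1.897, so ζ = 1.897/√(π² + 3.599) = 0.517.
From t_s ≈ 4/(ζω_n): ω_n = 4/(ζ·t_s) = 4/(0.517·9.80) = 0.790 rad/s.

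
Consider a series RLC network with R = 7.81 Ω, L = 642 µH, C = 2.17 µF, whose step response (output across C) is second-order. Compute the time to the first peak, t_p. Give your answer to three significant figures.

For a series RLC circuit (capacitor voltage as output), ω_n = 1/√(LC) = 1/√(642 µH · 2.17 µF) = 26800 rad/s.
ζ = (R/2)·√(C/L) = (7.81/2)·√(2.17 µF/642 µH) = 0.227.
ω_d = 26800·√(1 − 0.227²) = 26100 rad/s. t_p = π/ω_d = 0.000120 s.

t_p ≈ 0.000120 s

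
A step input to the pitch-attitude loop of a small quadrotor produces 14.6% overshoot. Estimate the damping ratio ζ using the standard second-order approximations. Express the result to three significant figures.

From %OS = 100·exp(−πζ/√(1−ζ²)), invert to get ζ = −ln(OS)/√(π² + ln²(OS)) with OS = 0.146.
−ln 0.146 = 1.924, so ζ = 1.924/√(π² + 3.702) = 0.522.

ζ ≈ 0.522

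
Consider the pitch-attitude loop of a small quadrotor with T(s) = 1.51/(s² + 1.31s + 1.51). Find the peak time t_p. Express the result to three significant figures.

Matching coefficients with s² + 2ζω_n s + ω_n² gives ω_n² = 1.51 ⇒ ω_n = 1.23 rad/s, and ζ = 1.31/(2ω_n) = 0.533.
The damped frequency ω_d = ω_n√(1−ζ²) = 1.04 rad/s. Then t_p = π/ω_d = 3.02 s.

t_p ≈ 3.02 s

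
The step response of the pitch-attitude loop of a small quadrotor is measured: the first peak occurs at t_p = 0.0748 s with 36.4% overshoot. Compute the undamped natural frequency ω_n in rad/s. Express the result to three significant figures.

ζ from %OS: ζ = |ln 0.364|/√(π²+ln²0.364) = 0.306.
From t_p = π/ω_d, ω_d = π/0.0748 = 42.0 rad/s, so ω_n = ω_d/√(1−ζ²) = 44.1 rad/s.

ω_n ≈ 44.1 rad/s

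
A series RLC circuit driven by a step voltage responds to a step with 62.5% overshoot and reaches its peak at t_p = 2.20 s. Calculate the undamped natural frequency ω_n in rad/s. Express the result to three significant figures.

ω_n ≈ 1.44 rad/s

The overshoot fixes ζ = −ln(OS)/√(π²+ln²(OS)) = 0.148.
t_p = π/ω_d ⇒ ω_d = 1.43 rad/s; then ω_n = ω_d/√(1−ζ²) = 1.44 rad/s.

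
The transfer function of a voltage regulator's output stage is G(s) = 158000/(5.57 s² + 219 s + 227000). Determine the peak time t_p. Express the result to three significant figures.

Dividing through by 5.57: denominator becomes s² + 39.32 s + 40750.
So ω_n = √40750 = 202 rad/s and ζ = 39.32/(2·202) = 0.0974.
The damped frequency ω_d = ω_n√(1−ζ²) = 201 rad/s. t_p = π/ω_d = 0.0156 s.

t_p ≈ 0.0156 s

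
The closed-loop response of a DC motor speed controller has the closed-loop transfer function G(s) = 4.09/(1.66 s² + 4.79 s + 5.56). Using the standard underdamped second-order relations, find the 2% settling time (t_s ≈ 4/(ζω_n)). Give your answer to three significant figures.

t_s ≈ 2.77 s

Dividing through by 1.66: denominator becomes s² + 2.886 s + 3.349.
So ω_n = √3.349 = 1.83 rad/s and ζ = 2.886/(2·1.83) = 0.788.
t_s ≈ 4/(ζω_n) = 2.77 s.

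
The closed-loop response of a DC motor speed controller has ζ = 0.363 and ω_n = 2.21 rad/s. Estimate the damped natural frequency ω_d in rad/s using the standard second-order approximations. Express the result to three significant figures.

ω_d ≈ 2.06 rad/s

ω_d = ω_n√(1−ζ²) = 2.21·√0.868 = 2.06 rad/s.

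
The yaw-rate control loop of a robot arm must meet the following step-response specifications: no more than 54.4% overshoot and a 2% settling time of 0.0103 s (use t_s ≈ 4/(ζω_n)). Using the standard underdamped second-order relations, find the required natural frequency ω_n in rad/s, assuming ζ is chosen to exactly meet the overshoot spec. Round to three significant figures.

ω_n ≈ 2040 rad/s

From %OS = 100·exp(−πζ/√(1−ζ²)), invert to get ζ = −ln(OS)/√(π² + ln²(OS)) with OS = 0.544.
−ln 0.544 = 0.6088, so ζ = 0.6088/√(π² + 0.3706) = 0.190.
From t_s ≈ 4/(ζω_n): ω_n = 4/(ζ·t_s) = 4/(0.190·0.0103) = 2040 rad/s.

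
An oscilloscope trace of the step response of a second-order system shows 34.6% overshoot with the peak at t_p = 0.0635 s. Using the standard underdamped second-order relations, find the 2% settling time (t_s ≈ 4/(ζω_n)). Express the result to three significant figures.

The overshoot fixes ζ = −ln(OS)/√(π²+ln²(OS)) = 0.320.
From t_p = π/ω_d, ω_d = π/0.0635 = 49.5 rad/s, so ω_n = ω_d/√(1−ζ²) = 52.2 rad/s.
t_s ≈ 4/(ζω_n) = 4/(0.320·52.2) = 0.239 s.

t_s ≈ 0.239 s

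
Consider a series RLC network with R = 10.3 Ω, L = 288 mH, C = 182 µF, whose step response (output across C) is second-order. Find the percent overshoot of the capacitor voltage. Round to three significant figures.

%OS ≈ 66.4%

For a series RLC circuit (capacitor voltage as output), ω_n = 1/√(LC) = 1/√(288 mH · 182 µF) = 138 rad/s.
ζ = (R/2)·√(C/L) = (10.3/2)·√(182 µF/288 mH) = 0.129.
Overshoot: exp(−π·0.129/√(1−0.129²)) = 0.664, i.e. 66.4%.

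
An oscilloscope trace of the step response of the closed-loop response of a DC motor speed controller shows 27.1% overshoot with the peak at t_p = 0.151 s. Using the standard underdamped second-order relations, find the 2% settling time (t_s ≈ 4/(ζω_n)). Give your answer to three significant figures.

From the overshoot, ζ = −ln(OS)/√(π²+ln²(OS)) = 0.384.
From t_p = π/ω_d, ω_d = π/0.151 = 20.8 rad/s, so ω_n = ω_d/√(1−ζ²) = 22.5 rad/s.
t_s ≈ 4/(ζω_n) = 4/(0.384·22.5) = 0.463 s.

t_s ≈ 0.463 s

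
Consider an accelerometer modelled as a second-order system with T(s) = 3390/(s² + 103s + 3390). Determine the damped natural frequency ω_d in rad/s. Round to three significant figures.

Matching coefficients with s² + 2ζω_n s + ω_n² gives ω_n² = 3390 ⇒ ω_n = 58.2 rad/s, and ζ = 103/(2ω_n) = 0.885.
ω_d = ω_n√(1−ζ²) = 27.2 rad/s.

ω_d ≈ 27.2 rad/s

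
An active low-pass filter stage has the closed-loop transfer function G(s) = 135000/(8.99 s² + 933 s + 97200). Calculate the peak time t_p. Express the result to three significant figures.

t_p ≈ 0.0349 s

Dividing through by 8.99: denominator becomes s² + 103.8 s + 10810.
So ω_n = √10810 = 104 rad/s and ζ = 103.8/(2·104) = 0.499.
The damped frequency ω_d = ω_n√(1−ζ²) = 90.1 rad/s. t_p = π/ω_d = 0.0349 s.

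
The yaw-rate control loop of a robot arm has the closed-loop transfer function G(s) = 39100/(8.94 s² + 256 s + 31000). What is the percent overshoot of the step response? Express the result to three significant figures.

Dividing through by 8.94: denominator becomes s² + 28.64 s + 3468.
So ω_n = √3468 = 58.9 rad/s and ζ = 28.64/(2·58.9) = 0.243.
%OS = 100 e^{−πζ/√(1−ζ²)} with ζ = 0.243 gives 45.5%.

%OS ≈ 45.5%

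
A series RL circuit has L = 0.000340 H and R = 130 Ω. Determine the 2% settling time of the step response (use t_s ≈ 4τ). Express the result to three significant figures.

t_s ≈ 0.0000105 s

τ = L/R = 0.000340/130 = 0.00000262 s.
t_s ≈ 4τ = 0.0000105 s.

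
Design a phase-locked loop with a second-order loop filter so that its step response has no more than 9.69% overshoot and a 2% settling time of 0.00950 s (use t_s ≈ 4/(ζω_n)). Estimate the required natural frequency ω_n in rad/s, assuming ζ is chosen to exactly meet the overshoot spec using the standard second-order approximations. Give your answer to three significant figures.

From %OS = 100·exp(−πζ/√(1−ζ²)), invert to get ζ = −ln(OS)/√(π² + ln²(OS)) with OS = 0.0969.
−ln 0.0969 = 2.334, so ζ = 2.334/√(π² + 5.448) = 0.596.
Then ω_n = 4/(ζ t_s) = 4/(0.596 × 0.00950) = 706 rad/s.

ω_n ≈ 706 rad/s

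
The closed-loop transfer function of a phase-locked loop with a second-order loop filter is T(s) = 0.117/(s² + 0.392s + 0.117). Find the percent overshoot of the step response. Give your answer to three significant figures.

Matching coefficients with s² + 2ζω_n s + ω_n² gives ω_n² = 0.117 ⇒ ω_n = 0.342 rad/s, and ζ = 0.392/(2ω_n) = 0.573.
%OS = 100 e^{−πζ/√(1−ζ²)} with ζ = 0.573 gives 11.1%.

%OS ≈ 11.1%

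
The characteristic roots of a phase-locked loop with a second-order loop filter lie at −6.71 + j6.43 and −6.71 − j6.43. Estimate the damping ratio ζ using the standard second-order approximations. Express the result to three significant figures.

The poles are at −σ ± jω_d with σ = 6.71 and ω_d = 6.43, so ω_n = √(σ²+ω_d²) = 9.29 rad/s and ζ = σ/ω_n = 0.722.

ζ ≈ 0.722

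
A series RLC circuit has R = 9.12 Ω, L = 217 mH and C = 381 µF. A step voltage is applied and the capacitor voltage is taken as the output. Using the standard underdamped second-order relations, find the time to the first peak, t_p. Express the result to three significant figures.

t_p ≈ 0.0291 s

For a series RLC circuit (capacitor voltage as output), ω_n = 1/√(LC) = 1/√(217 mH · 381 µF) = 110 rad/s.
ζ = (R/2)·√(C/L) = (9.12/2)·√(381 µF/217 mH) = 0.191.
ω_d = ω_n√(1−ζ²) = 108 rad/s. t_p = π/ω_d = 0.0291 s.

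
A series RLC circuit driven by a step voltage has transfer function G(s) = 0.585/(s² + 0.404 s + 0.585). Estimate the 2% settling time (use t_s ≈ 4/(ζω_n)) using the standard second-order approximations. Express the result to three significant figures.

t_s ≈ 19.8 s

Matching coefficients with s² + 2ζω_n s + ω_n² gives ω_n² = 0.585 ⇒ ω_n = 0.765 rad/s, and ζ = 0.404/(2ω_n) = 0.264.
t_s ≈ 4/(ζω_n) = 4/(0.264·0.765) = 19.8 s.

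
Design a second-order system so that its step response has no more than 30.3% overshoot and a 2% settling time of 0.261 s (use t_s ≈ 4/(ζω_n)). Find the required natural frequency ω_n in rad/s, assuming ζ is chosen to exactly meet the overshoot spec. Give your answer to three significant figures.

ζ = −ln(OS)/√(π² + (ln OS)²). With OS = 0.303, ln OS = −1.194 and ζ = 1.194/3.361 = 0.355.
From t_s ≈ 4/(ζω_n): ω_n = 4/(ζ·t_s) = 4/(0.355·0.261) = 43.1 rad/s.

ω_n ≈ 43.1 rad/s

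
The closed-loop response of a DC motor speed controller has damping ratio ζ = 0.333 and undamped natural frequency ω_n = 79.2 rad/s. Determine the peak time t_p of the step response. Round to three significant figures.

The damped frequency is ω_d = ω_n√(1−ζ²) = 79.2·√(1−0.111) = 74.7 rad/s.
Peak time t_p = π/ω_d = π/74.7 = 0.0421 s.

t_p ≈ 0.0421 s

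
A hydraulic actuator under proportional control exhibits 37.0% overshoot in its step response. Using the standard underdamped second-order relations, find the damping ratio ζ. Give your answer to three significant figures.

ζ ≈ 0.302

ζ = −ln(OS)/√(π² + (ln OS)²). With OS = 0.370, ln OS = −0.9943 and ζ = 0.9943/3.295 = 0.302.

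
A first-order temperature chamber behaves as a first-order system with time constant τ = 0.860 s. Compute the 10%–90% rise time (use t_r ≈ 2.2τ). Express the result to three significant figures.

t_r ≈ 2.2τ = 1.89 s.

t_r ≈ 1.89 s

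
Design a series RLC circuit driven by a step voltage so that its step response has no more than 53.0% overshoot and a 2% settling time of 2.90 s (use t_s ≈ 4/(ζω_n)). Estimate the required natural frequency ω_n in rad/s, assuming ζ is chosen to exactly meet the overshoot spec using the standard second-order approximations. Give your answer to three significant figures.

Inverting the overshoot relation: ζ = |ln 0.530|/√(π² + ln²0.530) = 0.198.
Then ω_n = 4/(ζ t_s) = 4/(0.198 × 2.90) = 6.96 rad/s.

ω_n ≈ 6.96 rad/s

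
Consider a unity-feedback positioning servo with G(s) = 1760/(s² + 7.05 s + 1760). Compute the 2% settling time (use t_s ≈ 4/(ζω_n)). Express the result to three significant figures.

Comparing the denominator to s² + 2ζω_n s + ω_n²: ω_n = √1760 = 42.0 rad/s, and 2ζω_n = 7.05 so ζ = 7.05/(2·42.0) = 0.0840.
t_s ≈ 4/(ζω_n) = 4/(0.0840·42.0) = 1.13 s.

t_s ≈ 1.13 s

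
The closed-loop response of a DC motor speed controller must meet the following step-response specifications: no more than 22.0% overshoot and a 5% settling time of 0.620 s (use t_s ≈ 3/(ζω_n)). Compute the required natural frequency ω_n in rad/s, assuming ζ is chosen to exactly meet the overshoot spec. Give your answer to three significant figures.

Inverting the overshoot relation: ζ = |ln 0.220|/√(π² + ln²0.220) = 0.434.
Then ω_n = 3/(ζ t_s) = 3/(0.434 × 0.620) = 11.1 rad/s.

ω_n ≈ 11.1 rad/s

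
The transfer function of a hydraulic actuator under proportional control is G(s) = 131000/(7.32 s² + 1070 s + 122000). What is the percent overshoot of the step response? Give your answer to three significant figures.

%OS ≈ 11.6%

Dividing through by 7.32: denominator becomes s² + 146.2 s + 16670.
So ω_n = √16670 = 129 rad/s and ζ = 146.2/(2·129) = 0.566.
Overshoot: exp(−π·0.566/√(1−0.566²)) = 0.116, i.e. 11.6%.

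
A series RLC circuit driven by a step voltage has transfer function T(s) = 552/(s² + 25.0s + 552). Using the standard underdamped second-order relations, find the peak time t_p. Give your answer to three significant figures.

Matching coefficients with s² + 2ζω_n s + ω_n² gives ω_n² = 552 ⇒ ω_n = 23.5 rad/s, and ζ = 25.0/(2ω_n) = 0.532.
ω_d = 23.5·√(1 − 0.532²) = 19.9 rad/s. Then t_p = π/ω_d = 0.158 s.

t_p ≈ 0.158 s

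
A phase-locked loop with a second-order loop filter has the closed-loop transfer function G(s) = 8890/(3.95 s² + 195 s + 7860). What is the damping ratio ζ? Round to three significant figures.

Dividing through by 3.95: denominator becomes s² + 49.37 s + 1990.
So ω_n = √1990 = 44.6 rad/s and ζ = 49.37/(2·44.6) = 0.553.

ζ ≈ 0.553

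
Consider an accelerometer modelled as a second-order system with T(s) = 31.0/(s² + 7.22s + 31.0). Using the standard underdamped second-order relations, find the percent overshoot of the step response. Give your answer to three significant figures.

%OS ≈ 6.89%

Matching coefficients with s² + 2ζω_n s + ω_n² gives ω_n² = 31.0 ⇒ ω_n = 5.57 rad/s, and ζ = 7.22/(2ω_n) = 0.648.
%OS = 100·exp(−πζ/√(1−ζ²)) = 6.89%.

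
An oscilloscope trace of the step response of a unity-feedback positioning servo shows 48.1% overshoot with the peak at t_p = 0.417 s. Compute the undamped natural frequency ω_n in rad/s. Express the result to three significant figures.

The overshoot fixes ζ = −ln(OS)/√(π²+ln²(OS)) = 0.227.
From t_p = π/ω_d, ω_d = π/0.417 = 7.53 rad/s, so ω_n = ω_d/√(1−ζ²) = 7.74 rad/s.

ω_n ≈ 7.74 rad/s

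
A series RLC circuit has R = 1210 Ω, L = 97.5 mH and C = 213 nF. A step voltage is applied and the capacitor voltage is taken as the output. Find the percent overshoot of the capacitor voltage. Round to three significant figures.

%OS ≈ 0.188%

For a series RLC circuit (capacitor voltage as output), ω_n = 1/√(LC) = 1/√(97.5 mH · 213 nF) = 6940 rad/s.
ζ = (R/2)·√(C/L) = (1210/2)·√(213 nF/97.5 mH) = 0.894.
%OS = 100 e^{−πζ/√(1−ζ²)} with ζ = 0.894 gives 0.188%.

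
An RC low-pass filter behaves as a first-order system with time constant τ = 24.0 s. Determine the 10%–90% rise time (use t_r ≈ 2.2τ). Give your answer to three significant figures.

t_r ≈ 52.8 s

t_r ≈ 2.2τ = 52.8 s.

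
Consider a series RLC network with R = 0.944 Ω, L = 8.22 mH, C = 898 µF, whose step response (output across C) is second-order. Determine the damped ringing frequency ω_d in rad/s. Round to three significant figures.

For a series RLC circuit (capacitor voltage as output), ω_n = 1/√(LC) = 1/√(8.22 mH · 898 µF) = 368 rad/s.
ζ = (R/2)·√(C/L) = (0.944/2)·√(898 µF/8.22 mH) = 0.156.
The damped frequency ω_d = ω_n√(1−ζ²) = 364 rad/s.

ω_d ≈ 364 rad/s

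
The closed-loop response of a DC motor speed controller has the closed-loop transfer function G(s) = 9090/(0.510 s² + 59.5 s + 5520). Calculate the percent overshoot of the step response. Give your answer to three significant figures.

%OS ≈ 11.9%

Dividing through by 0.510: denominator becomes s² + 116.7 s + 10820.
So ω_n = √10820 = 104 rad/s and ζ = 116.7/(2·104) = 0.561.
%OS = 100 e^{−πζ/√(1−ζ²)} with ζ = 0.561 gives 11.9%.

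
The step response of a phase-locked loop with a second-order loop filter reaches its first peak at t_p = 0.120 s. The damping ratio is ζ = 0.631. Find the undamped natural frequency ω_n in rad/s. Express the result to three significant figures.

Peak time t_p = π/ω_d, so ω_d = π/t_p = π/0.120 = 26.2 rad/s.
ω_n = ω_d/√(1−ζ²) = 26.2/√0.602 = 33.7 rad/s.

ω_n ≈ 33.7 rad/s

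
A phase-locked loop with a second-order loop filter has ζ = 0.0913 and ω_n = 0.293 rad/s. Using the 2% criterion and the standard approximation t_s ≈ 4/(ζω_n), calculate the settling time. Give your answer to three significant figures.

t_s ≈ 4/(ζω_n) = 4/(0.0913 × 0.293) = 150 s.

t_s ≈ 150 s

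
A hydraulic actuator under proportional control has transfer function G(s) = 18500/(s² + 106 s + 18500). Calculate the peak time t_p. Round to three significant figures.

Matching coefficients with s² + 2ζω_n s + ω_n² gives ω_n² = 18500 ⇒ ω_n = 136 rad/s, and ζ = 106/(2ω_n) = 0.390.
ω_d = 136·√(1 − 0.390²) = 125 rad/s. Then t_p = π/ω_d = 0.0251 s.

t_p ≈ 0.0251 s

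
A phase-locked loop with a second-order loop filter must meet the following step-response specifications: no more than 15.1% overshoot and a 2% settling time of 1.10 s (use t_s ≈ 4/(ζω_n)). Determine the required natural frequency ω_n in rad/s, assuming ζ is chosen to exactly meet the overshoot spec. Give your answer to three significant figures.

ω_n ≈ 7.05 rad/s

Inverting the overshoot relation: ζ = |ln 0.151|/√(π² + ln²0.151) = 0.516.
Then ω_n = 4/(ζ t_s) = 4/(0.516 × 1.10) = 7.05 rad/s.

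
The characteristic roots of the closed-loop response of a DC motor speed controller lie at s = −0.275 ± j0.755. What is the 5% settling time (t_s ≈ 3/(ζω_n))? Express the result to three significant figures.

t_s ≈ 10.9 s

For poles at −σ ± jω_d, ζω_n = σ = 0.275, so t_s ≈ 3/σ = 10.9 s.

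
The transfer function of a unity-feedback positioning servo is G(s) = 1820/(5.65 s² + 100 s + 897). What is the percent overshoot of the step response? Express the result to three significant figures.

%OS ≈ 4.51%

Dividing through by 5.65: denominator becomes s² + 17.70 s + 158.8.
So ω_n = √158.8 = 12.6 rad/s and ζ = 17.70/(2·12.6) = 0.702.
Overshoot: exp(−π·0.702/√(1−0.702²)) = 0.0451, i.e. 4.51%.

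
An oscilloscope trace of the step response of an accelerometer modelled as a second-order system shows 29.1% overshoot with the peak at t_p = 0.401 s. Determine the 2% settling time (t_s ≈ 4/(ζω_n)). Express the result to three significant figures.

t_s ≈ 1.30 s

The overshoot fixes ζ = −ln(OS)/√(π²+ln²(OS)) = 0.366.
t_p = π/ω_d ⇒ ω_d = 7.83 rad/s; then ω_n = ω_d/√(1−ζ²) = 8.42 rad/s.
t_s ≈ 4/(ζω_n) = 4/(0.366·8.42) = 1.30 s.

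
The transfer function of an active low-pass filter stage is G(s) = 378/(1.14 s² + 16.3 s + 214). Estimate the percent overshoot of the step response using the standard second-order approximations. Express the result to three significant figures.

%OS ≈ 14.6%

Dividing through by 1.14: denominator becomes s² + 14.30 s + 187.7.
So ω_n = √187.7 = 13.7 rad/s and ζ = 14.30/(2·13.7) = 0.522.
%OS = 100·exp(−πζ/√(1−ζ²)) = 14.6%.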